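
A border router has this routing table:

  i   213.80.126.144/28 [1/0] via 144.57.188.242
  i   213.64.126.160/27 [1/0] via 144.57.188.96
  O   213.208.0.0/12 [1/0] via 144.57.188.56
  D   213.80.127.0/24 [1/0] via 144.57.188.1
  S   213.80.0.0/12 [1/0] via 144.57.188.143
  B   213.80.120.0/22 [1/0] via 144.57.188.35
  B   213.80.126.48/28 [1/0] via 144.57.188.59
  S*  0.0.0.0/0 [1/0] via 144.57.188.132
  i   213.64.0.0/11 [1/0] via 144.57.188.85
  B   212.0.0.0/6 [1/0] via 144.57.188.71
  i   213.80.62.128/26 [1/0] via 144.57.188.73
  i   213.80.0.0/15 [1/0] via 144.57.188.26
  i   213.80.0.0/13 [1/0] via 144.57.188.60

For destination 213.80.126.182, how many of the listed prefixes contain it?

6

Prefixes containing 213.80.126.182:
  0.0.0.0/0 (default, matches everything)
  212.0.0.0/6 (212.0.0.0 - 215.255.255.255)
  213.64.0.0/11 (213.64.0.0 - 213.95.255.255)
  213.80.0.0/12 (213.80.0.0 - 213.95.255.255)
  213.80.0.0/13 (213.80.0.0 - 213.87.255.255)
  213.80.0.0/15 (213.80.0.0 - 213.81.255.255)
Total matching entries: 6.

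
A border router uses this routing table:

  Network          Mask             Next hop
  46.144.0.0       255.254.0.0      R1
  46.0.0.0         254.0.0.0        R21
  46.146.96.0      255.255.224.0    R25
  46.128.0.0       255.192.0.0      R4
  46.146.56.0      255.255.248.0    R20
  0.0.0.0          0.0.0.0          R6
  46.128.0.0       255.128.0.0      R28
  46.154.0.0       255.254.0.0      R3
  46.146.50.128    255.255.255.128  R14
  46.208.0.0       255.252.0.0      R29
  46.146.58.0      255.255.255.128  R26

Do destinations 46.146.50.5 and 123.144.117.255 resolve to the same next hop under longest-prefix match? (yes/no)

46.146.50.5: longest match 46.128.0.0/10 -> R4
123.144.117.255: longest match 0.0.0.0/0 -> R6

no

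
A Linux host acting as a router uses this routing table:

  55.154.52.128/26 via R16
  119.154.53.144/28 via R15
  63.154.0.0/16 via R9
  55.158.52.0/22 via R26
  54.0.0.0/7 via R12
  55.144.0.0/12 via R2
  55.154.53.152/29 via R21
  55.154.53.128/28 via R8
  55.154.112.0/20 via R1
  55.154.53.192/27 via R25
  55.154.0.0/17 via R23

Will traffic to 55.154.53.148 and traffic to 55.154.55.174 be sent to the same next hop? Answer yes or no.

55.154.53.148: longest match 55.154.0.0/17 -> R23
55.154.55.174: longest match 55.154.0.0/17 -> R23

yes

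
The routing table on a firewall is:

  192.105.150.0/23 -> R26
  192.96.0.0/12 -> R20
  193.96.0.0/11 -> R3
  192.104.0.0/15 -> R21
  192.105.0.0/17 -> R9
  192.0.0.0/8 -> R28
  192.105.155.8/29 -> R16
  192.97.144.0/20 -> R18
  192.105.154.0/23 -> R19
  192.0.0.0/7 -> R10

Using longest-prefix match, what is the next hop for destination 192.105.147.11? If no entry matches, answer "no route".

R21

Routes whose prefix contains 192.105.147.11:
  192.0.0.0/7 (192.0.0.0 - 193.255.255.255) -> R10
  192.0.0.0/8 (192.0.0.0 - 192.255.255.255) -> R28
  192.96.0.0/12 (192.96.0.0 - 192.111.255.255) -> R20
  192.104.0.0/15 (192.104.0.0 - 192.105.255.255) -> R21
More-specific entries that do NOT match:
  192.105.155.8/29 (192.105.155.8 - 192.105.155.15) does not contain 192.105.147.11
  192.105.150.0/23 (192.105.150.0 - 192.105.151.255) does not contain 192.105.147.11
  192.105.154.0/23 (192.105.154.0 - 192.105.155.255) does not contain 192.105.147.11
  192.97.144.0/20 (192.97.144.0 - 192.97.159.255) does not contain 192.105.147.11
  192.105.0.0/17 (192.105.0.0 - 192.105.127.255) does not contain 192.105.147.11
Longest matching prefix is /15 -> next hop R21.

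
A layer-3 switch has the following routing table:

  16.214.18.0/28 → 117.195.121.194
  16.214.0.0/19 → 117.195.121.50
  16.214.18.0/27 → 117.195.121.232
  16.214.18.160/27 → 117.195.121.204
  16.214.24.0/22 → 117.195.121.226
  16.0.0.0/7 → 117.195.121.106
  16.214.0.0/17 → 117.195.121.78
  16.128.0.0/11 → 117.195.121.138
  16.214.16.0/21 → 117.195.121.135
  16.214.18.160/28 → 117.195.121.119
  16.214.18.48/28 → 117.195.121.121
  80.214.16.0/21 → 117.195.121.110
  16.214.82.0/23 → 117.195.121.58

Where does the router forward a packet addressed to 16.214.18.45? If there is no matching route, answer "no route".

117.195.121.135

Routes whose prefix contains 16.214.18.45:
  16.0.0.0/7 (16.0.0.0 - 17.255.255.255) -> 117.195.121.106
  16.214.0.0/17 (16.214.0.0 - 16.214.127.255) -> 117.195.121.78
  16.214.0.0/19 (16.214.0.0 - 16.214.31.255) -> 117.195.121.50
  16.214.16.0/21 (16.214.16.0 - 16.214.23.255) -> 117.195.121.135
More-specific entries that do NOT match:
  16.214.18.0/28 (16.214.18.0 - 16.214.18.15) does not contain 16.214.18.45
  16.214.18.160/28 (16.214.18.160 - 16.214.18.175) does not contain 16.214.18.45
  16.214.18.48/28 (16.214.18.48 - 16.214.18.63) does not contain 16.214.18.45
  16.214.18.0/27 (16.214.18.0 - 16.214.18.31) does not contain 16.214.18.45
  16.214.18.160/27 (16.214.18.160 - 16.214.18.191) does not contain 16.214.18.45
  16.214.82.0/23 (16.214.82.0 - 16.214.83.255) does not contain 16.214.18.45
  16.214.24.0/22 (16.214.24.0 - 16.214.27.255) does not contain 16.214.18.45
Longest matching prefix is /21 -> next hop 117.195.121.135.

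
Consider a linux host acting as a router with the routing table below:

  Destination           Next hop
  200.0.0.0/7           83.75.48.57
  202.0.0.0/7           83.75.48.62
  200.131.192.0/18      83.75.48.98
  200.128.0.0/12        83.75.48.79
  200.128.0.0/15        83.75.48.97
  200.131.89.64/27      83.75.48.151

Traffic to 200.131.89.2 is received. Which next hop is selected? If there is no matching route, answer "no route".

83.75.48.79

Routes whose prefix contains 200.131.89.2:
  200.0.0.0/7 (200.0.0.0 - 201.255.255.255) -> 83.75.48.57
  200.128.0.0/12 (200.128.0.0 - 200.143.255.255) -> 83.75.48.79
More-specific entries that do NOT match:
  200.131.89.64/27 (200.131.89.64 - 200.131.89.95) does not contain 200.131.89.2
  200.131.192.0/18 (200.131.192.0 - 200.131.255.255) does not contain 200.131.89.2
  200.128.0.0/15 (200.128.0.0 - 200.129.255.255) does not contain 200.131.89.2
Longest matching prefix is /12 -> next hop 83.75.48.79.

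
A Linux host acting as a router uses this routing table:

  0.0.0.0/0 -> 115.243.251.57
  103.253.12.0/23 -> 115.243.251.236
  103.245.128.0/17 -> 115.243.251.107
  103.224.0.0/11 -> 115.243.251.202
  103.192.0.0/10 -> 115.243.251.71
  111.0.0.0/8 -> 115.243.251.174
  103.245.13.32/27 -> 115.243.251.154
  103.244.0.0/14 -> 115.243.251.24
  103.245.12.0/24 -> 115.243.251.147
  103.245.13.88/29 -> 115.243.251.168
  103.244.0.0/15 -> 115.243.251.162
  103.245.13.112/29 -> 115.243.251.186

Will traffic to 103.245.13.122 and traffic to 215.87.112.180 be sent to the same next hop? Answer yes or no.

no

103.245.13.122: longest match 103.244.0.0/15 -> 115.243.251.162
215.87.112.180: longest match 0.0.0.0/0 -> 115.243.251.57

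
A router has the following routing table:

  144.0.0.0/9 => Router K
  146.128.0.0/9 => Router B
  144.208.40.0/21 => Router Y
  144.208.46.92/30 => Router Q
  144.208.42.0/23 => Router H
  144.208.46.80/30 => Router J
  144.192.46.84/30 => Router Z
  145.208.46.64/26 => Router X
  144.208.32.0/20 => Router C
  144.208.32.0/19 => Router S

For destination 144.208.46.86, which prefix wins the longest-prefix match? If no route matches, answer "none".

144.208.40.0/21

Entries matching 144.208.46.86:
  144.208.32.0/19 (144.208.32.0 - 144.208.63.255)
  144.208.32.0/20 (144.208.32.0 - 144.208.47.255)
  144.208.40.0/21 (144.208.40.0 - 144.208.47.255)
Most specific is 144.208.40.0/21.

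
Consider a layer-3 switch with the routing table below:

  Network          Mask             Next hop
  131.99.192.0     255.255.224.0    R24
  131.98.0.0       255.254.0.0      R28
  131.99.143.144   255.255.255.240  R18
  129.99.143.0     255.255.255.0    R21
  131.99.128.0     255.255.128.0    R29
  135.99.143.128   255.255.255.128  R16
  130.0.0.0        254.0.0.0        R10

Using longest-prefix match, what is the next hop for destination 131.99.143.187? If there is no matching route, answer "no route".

Routes whose prefix contains 131.99.143.187:
  130.0.0.0/7 (130.0.0.0 - 131.255.255.255) -> R10
  131.98.0.0/15 (131.98.0.0 - 131.99.255.255) -> R28
  131.99.128.0/17 (131.99.128.0 - 131.99.255.255) -> R29
More-specific entries that do NOT match:
  131.99.143.144/28 (131.99.143.144 - 131.99.143.159) does not contain 131.99.143.187
  135.99.143.128/25 (135.99.143.128 - 135.99.143.255) does not contain 131.99.143.187
  129.99.143.0/24 (129.99.143.0 - 129.99.143.255) does not contain 131.99.143.187
  131.99.192.0/19 (131.99.192.0 - 131.99.223.255) does not contain 131.99.143.187
Longest matching prefix is /17 -> next hop R29.

R29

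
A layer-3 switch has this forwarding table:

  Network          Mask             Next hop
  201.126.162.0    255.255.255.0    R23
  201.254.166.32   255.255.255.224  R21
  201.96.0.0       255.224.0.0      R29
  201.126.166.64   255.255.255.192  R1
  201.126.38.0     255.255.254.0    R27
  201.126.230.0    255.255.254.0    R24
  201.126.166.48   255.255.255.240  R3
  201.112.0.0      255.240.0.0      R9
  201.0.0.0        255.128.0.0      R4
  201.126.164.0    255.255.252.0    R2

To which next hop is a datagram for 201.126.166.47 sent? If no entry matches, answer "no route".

Routes whose prefix contains 201.126.166.47:
  201.0.0.0/9 (201.0.0.0 - 201.127.255.255) -> R4
  201.96.0.0/11 (201.96.0.0 - 201.127.255.255) -> R29
  201.112.0.0/12 (201.112.0.0 - 201.127.255.255) -> R9
  201.126.164.0/22 (201.126.164.0 - 201.126.167.255) -> R2
More-specific entries that do NOT match:
  201.126.166.48/28 (201.126.166.48 - 201.126.166.63) does not contain 201.126.166.47
  201.254.166.32/27 (201.254.166.32 - 201.254.166.63) does not contain 201.126.166.47
  201.126.166.64/26 (201.126.166.64 - 201.126.166.127) does not contain 201.126.166.47
  201.126.162.0/24 (201.126.162.0 - 201.126.162.255) does not contain 201.126.166.47
  201.126.38.0/23 (201.126.38.0 - 201.126.39.255) does not contain 201.126.166.47
  201.126.230.0/23 (201.126.230.0 - 201.126.231.255) does not contain 201.126.166.47
Longest matching prefix is /22 -> next hop R2.

R2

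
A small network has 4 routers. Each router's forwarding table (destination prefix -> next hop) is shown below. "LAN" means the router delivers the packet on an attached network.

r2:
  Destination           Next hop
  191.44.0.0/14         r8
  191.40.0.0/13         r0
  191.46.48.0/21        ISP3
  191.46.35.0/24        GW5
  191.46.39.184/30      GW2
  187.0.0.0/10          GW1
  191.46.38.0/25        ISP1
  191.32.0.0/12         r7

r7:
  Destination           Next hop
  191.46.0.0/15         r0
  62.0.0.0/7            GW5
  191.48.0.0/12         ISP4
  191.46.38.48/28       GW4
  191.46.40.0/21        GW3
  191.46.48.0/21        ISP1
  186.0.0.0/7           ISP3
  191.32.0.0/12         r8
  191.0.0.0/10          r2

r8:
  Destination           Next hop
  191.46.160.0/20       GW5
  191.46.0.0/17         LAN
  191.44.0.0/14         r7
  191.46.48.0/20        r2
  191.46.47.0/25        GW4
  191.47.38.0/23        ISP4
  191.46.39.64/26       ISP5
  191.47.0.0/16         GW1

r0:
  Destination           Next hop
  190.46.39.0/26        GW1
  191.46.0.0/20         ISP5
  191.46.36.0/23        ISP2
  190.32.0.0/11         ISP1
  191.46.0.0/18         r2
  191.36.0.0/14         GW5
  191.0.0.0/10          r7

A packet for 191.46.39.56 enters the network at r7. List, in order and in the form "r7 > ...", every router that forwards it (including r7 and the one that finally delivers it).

r7 > r0 > r2 > r8

At r7: longest match for 191.46.39.56 is 191.46.0.0/15 -> r0
At r0: longest match for 191.46.39.56 is 191.46.0.0/18 -> r2
At r2: longest match for 191.46.39.56 is 191.44.0.0/14 -> r8
At r8: longest match for 191.46.39.56 is 191.46.0.0/17 -> LAN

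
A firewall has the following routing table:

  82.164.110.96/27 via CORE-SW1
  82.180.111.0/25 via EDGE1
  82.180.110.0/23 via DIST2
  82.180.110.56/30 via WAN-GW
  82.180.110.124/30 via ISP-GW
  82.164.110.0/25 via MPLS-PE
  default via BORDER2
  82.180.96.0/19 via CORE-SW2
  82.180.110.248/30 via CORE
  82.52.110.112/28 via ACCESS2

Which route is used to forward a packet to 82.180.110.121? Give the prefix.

82.180.110.0/23

Entries matching 82.180.110.121:
  0.0.0.0/0 (default, matches everything)
  82.180.96.0/19 (82.180.96.0 - 82.180.127.255)
  82.180.110.0/23 (82.180.110.0 - 82.180.111.255)
Most specific is 82.180.110.0/23.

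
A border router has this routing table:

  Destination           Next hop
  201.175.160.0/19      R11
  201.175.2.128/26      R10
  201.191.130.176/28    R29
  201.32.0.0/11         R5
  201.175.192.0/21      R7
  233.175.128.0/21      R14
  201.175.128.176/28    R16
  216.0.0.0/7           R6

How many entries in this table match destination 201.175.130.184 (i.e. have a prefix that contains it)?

0

No listed prefix contains 201.175.130.184.
Total matching entries: 0.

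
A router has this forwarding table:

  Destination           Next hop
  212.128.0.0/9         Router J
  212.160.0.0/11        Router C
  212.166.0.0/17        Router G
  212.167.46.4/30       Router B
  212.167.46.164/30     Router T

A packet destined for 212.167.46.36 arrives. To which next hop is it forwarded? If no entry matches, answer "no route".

Router C

Routes whose prefix contains 212.167.46.36:
  212.128.0.0/9 (212.128.0.0 - 212.255.255.255) -> Router J
  212.160.0.0/11 (212.160.0.0 - 212.191.255.255) -> Router C
More-specific entries that do NOT match:
  212.167.46.4/30 (212.167.46.4 - 212.167.46.7) does not contain 212.167.46.36
  212.167.46.164/30 (212.167.46.164 - 212.167.46.167) does not contain 212.167.46.36
  212.166.0.0/17 (212.166.0.0 - 212.166.127.255) does not contain 212.167.46.36
Longest matching prefix is /11 -> next hop Router C.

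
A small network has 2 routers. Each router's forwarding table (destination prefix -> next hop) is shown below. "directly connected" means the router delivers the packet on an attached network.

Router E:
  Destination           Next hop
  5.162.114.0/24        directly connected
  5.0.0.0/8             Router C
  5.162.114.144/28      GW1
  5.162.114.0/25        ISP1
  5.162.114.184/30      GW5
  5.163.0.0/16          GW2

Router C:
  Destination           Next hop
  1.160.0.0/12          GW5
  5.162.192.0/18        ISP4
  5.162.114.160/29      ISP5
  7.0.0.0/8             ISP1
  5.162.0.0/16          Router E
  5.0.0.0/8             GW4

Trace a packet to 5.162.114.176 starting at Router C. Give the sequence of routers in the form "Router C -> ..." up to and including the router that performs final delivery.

At Router C: longest match for 5.162.114.176 is 5.162.0.0/16 -> Router E
At Router E: longest match for 5.162.114.176 is 5.162.114.0/24 -> directly connected

Router C -> Router E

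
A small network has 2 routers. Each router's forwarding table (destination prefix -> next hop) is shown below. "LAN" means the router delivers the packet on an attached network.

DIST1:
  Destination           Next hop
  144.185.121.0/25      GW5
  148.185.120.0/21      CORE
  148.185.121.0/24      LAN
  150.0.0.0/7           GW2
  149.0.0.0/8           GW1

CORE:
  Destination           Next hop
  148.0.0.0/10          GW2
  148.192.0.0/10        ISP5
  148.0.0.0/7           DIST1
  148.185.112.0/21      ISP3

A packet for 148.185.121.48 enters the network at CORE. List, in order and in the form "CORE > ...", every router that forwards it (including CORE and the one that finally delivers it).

CORE > DIST1

At CORE: longest match for 148.185.121.48 is 148.0.0.0/7 -> DIST1
At DIST1: longest match for 148.185.121.48 is 148.185.121.0/24 -> LAN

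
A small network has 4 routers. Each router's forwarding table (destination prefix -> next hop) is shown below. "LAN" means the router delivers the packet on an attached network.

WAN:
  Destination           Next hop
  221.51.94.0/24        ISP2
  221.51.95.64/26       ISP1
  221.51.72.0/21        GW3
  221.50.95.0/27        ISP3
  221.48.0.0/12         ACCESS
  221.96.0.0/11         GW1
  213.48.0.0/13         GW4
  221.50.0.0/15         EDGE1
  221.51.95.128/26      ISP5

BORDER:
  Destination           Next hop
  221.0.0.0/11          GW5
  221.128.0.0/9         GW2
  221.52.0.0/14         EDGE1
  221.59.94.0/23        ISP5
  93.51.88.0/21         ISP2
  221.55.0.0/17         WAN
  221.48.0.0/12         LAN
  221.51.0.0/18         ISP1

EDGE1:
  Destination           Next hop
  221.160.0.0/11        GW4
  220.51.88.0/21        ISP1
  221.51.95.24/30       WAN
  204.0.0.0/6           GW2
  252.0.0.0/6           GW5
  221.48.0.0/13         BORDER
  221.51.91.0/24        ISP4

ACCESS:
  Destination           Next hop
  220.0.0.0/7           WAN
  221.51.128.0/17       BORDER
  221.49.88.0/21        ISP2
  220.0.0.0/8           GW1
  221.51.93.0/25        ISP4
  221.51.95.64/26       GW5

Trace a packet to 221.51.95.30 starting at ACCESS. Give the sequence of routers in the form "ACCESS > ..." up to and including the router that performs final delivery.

ACCESS > WAN > EDGE1 > BORDER

At ACCESS: longest match for 221.51.95.30 is 220.0.0.0/7 -> WAN
At WAN: longest match for 221.51.95.30 is 221.50.0.0/15 -> EDGE1
At EDGE1: longest match for 221.51.95.30 is 221.48.0.0/13 -> BORDER
At BORDER: longest match for 221.51.95.30 is 221.48.0.0/12 -> LAN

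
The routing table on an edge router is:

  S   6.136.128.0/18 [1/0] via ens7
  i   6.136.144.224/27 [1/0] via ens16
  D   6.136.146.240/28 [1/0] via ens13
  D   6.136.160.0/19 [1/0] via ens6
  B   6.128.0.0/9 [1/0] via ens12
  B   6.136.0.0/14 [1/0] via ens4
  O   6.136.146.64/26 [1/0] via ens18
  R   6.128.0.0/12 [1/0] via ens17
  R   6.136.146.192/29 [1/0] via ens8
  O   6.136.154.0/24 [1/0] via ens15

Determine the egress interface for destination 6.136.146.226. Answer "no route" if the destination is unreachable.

Routes whose prefix contains 6.136.146.226:
  6.128.0.0/9 (6.128.0.0 - 6.255.255.255) -> ens12
  6.128.0.0/12 (6.128.0.0 - 6.143.255.255) -> ens17
  6.136.0.0/14 (6.136.0.0 - 6.139.255.255) -> ens4
  6.136.128.0/18 (6.136.128.0 - 6.136.191.255) -> ens7
More-specific entries that do NOT match:
  6.136.146.192/29 (6.136.146.192 - 6.136.146.199) does not contain 6.136.146.226
  6.136.146.240/28 (6.136.146.240 - 6.136.146.255) does not contain 6.136.146.226
  6.136.144.224/27 (6.136.144.224 - 6.136.144.255) does not contain 6.136.146.226
  6.136.146.64/26 (6.136.146.64 - 6.136.146.127) does not contain 6.136.146.226
  6.136.154.0/24 (6.136.154.0 - 6.136.154.255) does not contain 6.136.146.226
  6.136.160.0/19 (6.136.160.0 - 6.136.191.255) does not contain 6.136.146.226
Longest matching prefix is /18 -> interface ens7.

ens7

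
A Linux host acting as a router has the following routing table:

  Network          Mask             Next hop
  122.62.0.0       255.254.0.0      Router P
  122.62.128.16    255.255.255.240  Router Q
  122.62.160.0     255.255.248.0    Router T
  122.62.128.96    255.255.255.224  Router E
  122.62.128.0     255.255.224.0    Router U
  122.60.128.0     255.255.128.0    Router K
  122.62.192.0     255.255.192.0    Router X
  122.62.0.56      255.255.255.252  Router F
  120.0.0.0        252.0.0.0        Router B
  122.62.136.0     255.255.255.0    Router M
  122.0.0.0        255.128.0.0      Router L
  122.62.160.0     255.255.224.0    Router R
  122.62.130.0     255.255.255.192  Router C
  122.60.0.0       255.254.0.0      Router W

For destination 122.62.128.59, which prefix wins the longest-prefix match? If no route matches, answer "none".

122.62.128.0/19

Entries matching 122.62.128.59:
  120.0.0.0/6 (120.0.0.0 - 123.255.255.255)
  122.0.0.0/9 (122.0.0.0 - 122.127.255.255)
  122.62.0.0/15 (122.62.0.0 - 122.63.255.255)
  122.62.128.0/19 (122.62.128.0 - 122.62.159.255)
Most specific is 122.62.128.0/19.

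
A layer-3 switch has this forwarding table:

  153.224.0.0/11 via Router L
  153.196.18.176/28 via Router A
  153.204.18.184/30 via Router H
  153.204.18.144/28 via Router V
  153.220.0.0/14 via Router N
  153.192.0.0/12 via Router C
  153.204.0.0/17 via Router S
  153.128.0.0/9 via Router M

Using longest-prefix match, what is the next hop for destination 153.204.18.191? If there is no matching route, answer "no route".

Router S

Routes whose prefix contains 153.204.18.191:
  153.128.0.0/9 (153.128.0.0 - 153.255.255.255) -> Router M
  153.192.0.0/12 (153.192.0.0 - 153.207.255.255) -> Router C
  153.204.0.0/17 (153.204.0.0 - 153.204.127.255) -> Router S
More-specific entries that do NOT match:
  153.204.18.184/30 (153.204.18.184 - 153.204.18.187) does not contain 153.204.18.191
  153.196.18.176/28 (153.196.18.176 - 153.196.18.191) does not contain 153.204.18.191
  153.204.18.144/28 (153.204.18.144 - 153.204.18.159) does not contain 153.204.18.191
Longest matching prefix is /17 -> next hop Router S.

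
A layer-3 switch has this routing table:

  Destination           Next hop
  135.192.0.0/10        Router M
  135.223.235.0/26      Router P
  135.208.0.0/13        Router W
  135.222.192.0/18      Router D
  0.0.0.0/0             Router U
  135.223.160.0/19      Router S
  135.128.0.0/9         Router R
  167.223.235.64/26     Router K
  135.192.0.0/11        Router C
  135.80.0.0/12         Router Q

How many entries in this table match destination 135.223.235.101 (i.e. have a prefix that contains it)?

Prefixes containing 135.223.235.101:
  0.0.0.0/0 (default, matches everything)
  135.128.0.0/9 (135.128.0.0 - 135.255.255.255)
  135.192.0.0/10 (135.192.0.0 - 135.255.255.255)
  135.192.0.0/11 (135.192.0.0 - 135.223.255.255)
Total matching entries: 4.

4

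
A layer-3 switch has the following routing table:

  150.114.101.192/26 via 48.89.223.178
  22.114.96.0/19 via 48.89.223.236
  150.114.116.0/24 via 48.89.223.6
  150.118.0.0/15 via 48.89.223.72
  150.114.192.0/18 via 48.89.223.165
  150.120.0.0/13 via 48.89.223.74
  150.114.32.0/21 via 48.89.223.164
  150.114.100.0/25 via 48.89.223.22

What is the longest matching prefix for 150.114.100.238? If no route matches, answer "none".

150.114.100.238 is outside every listed prefix and there is no default route.

none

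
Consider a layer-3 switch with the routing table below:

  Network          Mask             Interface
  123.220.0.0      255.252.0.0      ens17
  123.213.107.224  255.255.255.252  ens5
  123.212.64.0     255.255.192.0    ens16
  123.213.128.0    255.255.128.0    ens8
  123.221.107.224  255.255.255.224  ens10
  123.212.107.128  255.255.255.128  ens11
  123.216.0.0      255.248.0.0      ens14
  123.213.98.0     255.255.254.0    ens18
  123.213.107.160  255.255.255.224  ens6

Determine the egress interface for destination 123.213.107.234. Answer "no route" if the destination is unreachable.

no route

No entry's prefix contains 123.213.107.234; there is no default route.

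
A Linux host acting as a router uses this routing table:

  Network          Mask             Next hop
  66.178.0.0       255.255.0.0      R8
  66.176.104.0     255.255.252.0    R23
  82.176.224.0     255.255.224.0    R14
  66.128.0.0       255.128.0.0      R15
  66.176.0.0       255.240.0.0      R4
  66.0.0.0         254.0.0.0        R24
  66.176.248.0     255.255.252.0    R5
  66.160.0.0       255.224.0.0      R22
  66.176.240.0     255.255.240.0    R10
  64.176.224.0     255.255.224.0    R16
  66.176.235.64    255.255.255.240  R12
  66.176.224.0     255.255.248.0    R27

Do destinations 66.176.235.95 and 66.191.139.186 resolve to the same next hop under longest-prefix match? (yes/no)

66.176.235.95: longest match 66.176.0.0/12 -> R4
66.191.139.186: longest match 66.176.0.0/12 -> R4

yes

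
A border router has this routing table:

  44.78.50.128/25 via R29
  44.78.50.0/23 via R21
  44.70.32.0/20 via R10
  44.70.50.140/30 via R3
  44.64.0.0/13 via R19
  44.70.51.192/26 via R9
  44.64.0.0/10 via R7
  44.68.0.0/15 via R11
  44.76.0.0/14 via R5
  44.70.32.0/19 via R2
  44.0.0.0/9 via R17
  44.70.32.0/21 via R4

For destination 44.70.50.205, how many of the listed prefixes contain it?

Prefixes containing 44.70.50.205:
  44.0.0.0/9 (44.0.0.0 - 44.127.255.255)
  44.64.0.0/10 (44.64.0.0 - 44.127.255.255)
  44.64.0.0/13 (44.64.0.0 - 44.71.255.255)
  44.70.32.0/19 (44.70.32.0 - 44.70.63.255)
Total matching entries: 4.

4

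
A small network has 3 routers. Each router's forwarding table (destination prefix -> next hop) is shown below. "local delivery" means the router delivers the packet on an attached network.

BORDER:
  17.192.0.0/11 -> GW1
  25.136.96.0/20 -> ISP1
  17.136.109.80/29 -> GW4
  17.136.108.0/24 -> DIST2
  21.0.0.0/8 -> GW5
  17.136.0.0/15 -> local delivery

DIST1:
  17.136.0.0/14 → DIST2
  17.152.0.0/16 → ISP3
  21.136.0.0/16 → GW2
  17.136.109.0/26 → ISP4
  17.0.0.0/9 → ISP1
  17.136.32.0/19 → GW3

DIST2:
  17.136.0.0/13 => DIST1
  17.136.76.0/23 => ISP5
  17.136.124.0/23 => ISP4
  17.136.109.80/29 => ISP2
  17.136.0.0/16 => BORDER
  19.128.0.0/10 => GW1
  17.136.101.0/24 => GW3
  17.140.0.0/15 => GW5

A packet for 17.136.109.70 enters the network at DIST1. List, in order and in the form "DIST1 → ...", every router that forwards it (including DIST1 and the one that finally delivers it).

At DIST1: longest match for 17.136.109.70 is 17.136.0.0/14 -> DIST2
At DIST2: longest match for 17.136.109.70 is 17.136.0.0/16 -> BORDER
At BORDER: longest match for 17.136.109.70 is 17.136.0.0/15 -> local delivery

DIST1 → DIST2 → BORDER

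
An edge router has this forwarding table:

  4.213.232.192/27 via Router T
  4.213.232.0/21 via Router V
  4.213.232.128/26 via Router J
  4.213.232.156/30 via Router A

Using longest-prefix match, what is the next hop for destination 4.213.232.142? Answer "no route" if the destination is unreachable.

Router J

Routes whose prefix contains 4.213.232.142:
  4.213.232.0/21 (4.213.232.0 - 4.213.239.255) -> Router V
  4.213.232.128/26 (4.213.232.128 - 4.213.232.191) -> Router J
More-specific entries that do NOT match:
  4.213.232.156/30 (4.213.232.156 - 4.213.232.159) does not contain 4.213.232.142
  4.213.232.192/27 (4.213.232.192 - 4.213.232.223) does not contain 4.213.232.142
Longest matching prefix is /26 -> next hop Router J.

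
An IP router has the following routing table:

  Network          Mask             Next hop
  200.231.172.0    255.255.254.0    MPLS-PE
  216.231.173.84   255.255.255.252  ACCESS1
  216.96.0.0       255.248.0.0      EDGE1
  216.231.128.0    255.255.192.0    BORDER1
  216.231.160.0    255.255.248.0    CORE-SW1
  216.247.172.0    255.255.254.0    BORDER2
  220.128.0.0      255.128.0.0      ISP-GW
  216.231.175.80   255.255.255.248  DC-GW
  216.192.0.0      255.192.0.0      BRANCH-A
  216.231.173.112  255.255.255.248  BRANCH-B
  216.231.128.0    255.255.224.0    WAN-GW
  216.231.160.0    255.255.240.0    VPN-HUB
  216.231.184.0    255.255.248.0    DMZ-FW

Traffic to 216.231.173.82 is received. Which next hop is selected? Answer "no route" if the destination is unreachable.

VPN-HUB

Routes whose prefix contains 216.231.173.82:
  216.192.0.0/10 (216.192.0.0 - 216.255.255.255) -> BRANCH-A
  216.231.128.0/18 (216.231.128.0 - 216.231.191.255) -> BORDER1
  216.231.160.0/20 (216.231.160.0 - 216.231.175.255) -> VPN-HUB
More-specific entries that do NOT match:
  216.231.173.84/30 (216.231.173.84 - 216.231.173.87) does not contain 216.231.173.82
  216.231.175.80/29 (216.231.175.80 - 216.231.175.87) does not contain 216.231.173.82
  216.231.173.112/29 (216.231.173.112 - 216.231.173.119) does not contain 216.231.173.82
  200.231.172.0/23 (200.231.172.0 - 200.231.173.255) does not contain 216.231.173.82
  216.247.172.0/23 (216.247.172.0 - 216.247.173.255) does not contain 216.231.173.82
  216.231.160.0/21 (216.231.160.0 - 216.231.167.255) does not contain 216.231.173.82
  216.231.184.0/21 (216.231.184.0 - 216.231.191.255) does not contain 216.231.173.82
Longest matching prefix is /20 -> next hop VPN-HUB.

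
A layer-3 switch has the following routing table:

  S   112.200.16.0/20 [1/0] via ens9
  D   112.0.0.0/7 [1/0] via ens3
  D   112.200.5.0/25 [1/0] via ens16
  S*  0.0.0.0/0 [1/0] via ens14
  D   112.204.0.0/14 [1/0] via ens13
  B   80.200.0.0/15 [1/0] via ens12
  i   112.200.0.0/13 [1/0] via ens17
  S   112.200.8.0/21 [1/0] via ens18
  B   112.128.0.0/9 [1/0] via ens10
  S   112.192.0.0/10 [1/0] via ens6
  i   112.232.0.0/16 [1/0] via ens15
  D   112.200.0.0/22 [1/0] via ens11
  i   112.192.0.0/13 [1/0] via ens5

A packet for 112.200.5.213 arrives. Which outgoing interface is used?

Routes whose prefix contains 112.200.5.213:
  0.0.0.0/0 (default, matches everything) -> ens14
  112.0.0.0/7 (112.0.0.0 - 113.255.255.255) -> ens3
  112.128.0.0/9 (112.128.0.0 - 112.255.255.255) -> ens10
  112.192.0.0/10 (112.192.0.0 - 112.255.255.255) -> ens6
  112.200.0.0/13 (112.200.0.0 - 112.207.255.255) -> ens17
More-specific entries that do NOT match:
  112.200.5.0/25 (112.200.5.0 - 112.200.5.127) does not contain 112.200.5.213
  112.200.0.0/22 (112.200.0.0 - 112.200.3.255) does not contain 112.200.5.213
  112.200.8.0/21 (112.200.8.0 - 112.200.15.255) does not contain 112.200.5.213
  112.200.16.0/20 (112.200.16.0 - 112.200.31.255) does not contain 112.200.5.213
  112.232.0.0/16 (112.232.0.0 - 112.232.255.255) does not contain 112.200.5.213
  80.200.0.0/15 (80.200.0.0 - 80.201.255.255) does not contain 112.200.5.213
  112.204.0.0/14 (112.204.0.0 - 112.207.255.255) does not contain 112.200.5.213
Longest matching prefix is /13 -> interface ens17.

ens17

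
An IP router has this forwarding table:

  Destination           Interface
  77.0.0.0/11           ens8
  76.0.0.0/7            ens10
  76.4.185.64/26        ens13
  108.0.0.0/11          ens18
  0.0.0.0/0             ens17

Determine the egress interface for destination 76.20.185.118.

Routes whose prefix contains 76.20.185.118:
  0.0.0.0/0 (default, matches everything) -> ens17
  76.0.0.0/7 (76.0.0.0 - 77.255.255.255) -> ens10
More-specific entries that do NOT match:
  76.4.185.64/26 (76.4.185.64 - 76.4.185.127) does not contain 76.20.185.118
  77.0.0.0/11 (77.0.0.0 - 77.31.255.255) does not contain 76.20.185.118
  108.0.0.0/11 (108.0.0.0 - 108.31.255.255) does not contain 76.20.185.118
Longest matching prefix is /7 -> interface ens10.

ens10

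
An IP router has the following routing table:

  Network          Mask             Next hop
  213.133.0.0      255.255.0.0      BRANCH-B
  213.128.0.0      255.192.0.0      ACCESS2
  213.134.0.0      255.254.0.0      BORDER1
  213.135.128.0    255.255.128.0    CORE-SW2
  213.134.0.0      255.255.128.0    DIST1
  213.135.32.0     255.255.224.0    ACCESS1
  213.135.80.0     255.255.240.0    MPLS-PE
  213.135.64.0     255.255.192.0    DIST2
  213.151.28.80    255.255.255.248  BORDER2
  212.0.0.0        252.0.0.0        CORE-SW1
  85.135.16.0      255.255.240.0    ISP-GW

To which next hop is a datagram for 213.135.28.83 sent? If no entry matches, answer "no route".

Routes whose prefix contains 213.135.28.83:
  212.0.0.0/6 (212.0.0.0 - 215.255.255.255) -> CORE-SW1
  213.128.0.0/10 (213.128.0.0 - 213.191.255.255) -> ACCESS2
  213.134.0.0/15 (213.134.0.0 - 213.135.255.255) -> BORDER1
More-specific entries that do NOT match:
  213.151.28.80/29 (213.151.28.80 - 213.151.28.87) does not contain 213.135.28.83
  213.135.80.0/20 (213.135.80.0 - 213.135.95.255) does not contain 213.135.28.83
  85.135.16.0/20 (85.135.16.0 - 85.135.31.255) does not contain 213.135.28.83
  213.135.32.0/19 (213.135.32.0 - 213.135.63.255) does not contain 213.135.28.83
  213.135.64.0/18 (213.135.64.0 - 213.135.127.255) does not contain 213.135.28.83
  213.135.128.0/17 (213.135.128.0 - 213.135.255.255) does not contain 213.135.28.83
  213.134.0.0/17 (213.134.0.0 - 213.134.127.255) does not contain 213.135.28.83
  213.133.0.0/16 (213.133.0.0 - 213.133.255.255) does not contain 213.135.28.83
Longest matching prefix is /15 -> next hop BORDER1.

BORDER1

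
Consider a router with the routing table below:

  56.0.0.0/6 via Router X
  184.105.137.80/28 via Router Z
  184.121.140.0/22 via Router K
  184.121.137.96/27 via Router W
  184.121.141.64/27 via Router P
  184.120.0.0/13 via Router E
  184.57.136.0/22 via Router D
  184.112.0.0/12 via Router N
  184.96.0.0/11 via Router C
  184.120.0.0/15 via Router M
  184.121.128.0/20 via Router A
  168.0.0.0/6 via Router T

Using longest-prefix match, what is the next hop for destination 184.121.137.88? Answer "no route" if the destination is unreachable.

Routes whose prefix contains 184.121.137.88:
  184.96.0.0/11 (184.96.0.0 - 184.127.255.255) -> Router C
  184.112.0.0/12 (184.112.0.0 - 184.127.255.255) -> Router N
  184.120.0.0/13 (184.120.0.0 - 184.127.255.255) -> Router E
  184.120.0.0/15 (184.120.0.0 - 184.121.255.255) -> Router M
  184.121.128.0/20 (184.121.128.0 - 184.121.143.255) -> Router A
More-specific entries that do NOT match:
  184.105.137.80/28 (184.105.137.80 - 184.105.137.95) does not contain 184.121.137.88
  184.121.137.96/27 (184.121.137.96 - 184.121.137.127) does not contain 184.121.137.88
  184.121.141.64/27 (184.121.141.64 - 184.121.141.95) does not contain 184.121.137.88
  184.121.140.0/22 (184.121.140.0 - 184.121.143.255) does not contain 184.121.137.88
  184.57.136.0/22 (184.57.136.0 - 184.57.139.255) does not contain 184.121.137.88
Longest matching prefix is /20 -> next hop Router A.

Router A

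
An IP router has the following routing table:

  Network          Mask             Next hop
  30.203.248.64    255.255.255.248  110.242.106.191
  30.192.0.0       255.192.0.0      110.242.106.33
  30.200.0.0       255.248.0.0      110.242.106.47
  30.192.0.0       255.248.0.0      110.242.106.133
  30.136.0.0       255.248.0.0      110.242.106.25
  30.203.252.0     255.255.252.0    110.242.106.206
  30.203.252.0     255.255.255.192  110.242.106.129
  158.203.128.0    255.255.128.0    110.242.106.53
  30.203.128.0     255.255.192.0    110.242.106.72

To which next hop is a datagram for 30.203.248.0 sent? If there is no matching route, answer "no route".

110.242.106.47

Routes whose prefix contains 30.203.248.0:
  30.192.0.0/10 (30.192.0.0 - 30.255.255.255) -> 110.242.106.33
  30.200.0.0/13 (30.200.0.0 - 30.207.255.255) -> 110.242.106.47
More-specific entries that do NOT match:
  30.203.248.64/29 (30.203.248.64 - 30.203.248.71) does not contain 30.203.248.0
  30.203.252.0/26 (30.203.252.0 - 30.203.252.63) does not contain 30.203.248.0
  30.203.252.0/22 (30.203.252.0 - 30.203.255.255) does not contain 30.203.248.0
  30.203.128.0/18 (30.203.128.0 - 30.203.191.255) does not contain 30.203.248.0
  158.203.128.0/17 (158.203.128.0 - 158.203.255.255) does not contain 30.203.248.0
Longest matching prefix is /13 -> next hop 110.242.106.47.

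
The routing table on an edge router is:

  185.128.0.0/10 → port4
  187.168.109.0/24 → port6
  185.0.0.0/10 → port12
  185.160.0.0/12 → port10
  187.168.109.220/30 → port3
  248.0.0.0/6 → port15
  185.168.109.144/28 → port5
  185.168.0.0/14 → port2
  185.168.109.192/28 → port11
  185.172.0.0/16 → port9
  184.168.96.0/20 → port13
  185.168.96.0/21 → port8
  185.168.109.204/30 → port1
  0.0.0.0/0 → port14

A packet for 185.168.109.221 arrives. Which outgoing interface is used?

port2

Routes whose prefix contains 185.168.109.221:
  0.0.0.0/0 (default, matches everything) -> port14
  185.128.0.0/10 (185.128.0.0 - 185.191.255.255) -> port4
  185.160.0.0/12 (185.160.0.0 - 185.175.255.255) -> port10
  185.168.0.0/14 (185.168.0.0 - 185.171.255.255) -> port2
More-specific entries that do NOT match:
  187.168.109.220/30 (187.168.109.220 - 187.168.109.223) does not contain 185.168.109.221
  185.168.109.204/30 (185.168.109.204 - 185.168.109.207) does not contain 185.168.109.221
  185.168.109.144/28 (185.168.109.144 - 185.168.109.159) does not contain 185.168.109.221
  185.168.109.192/28 (185.168.109.192 - 185.168.109.207) does not contain 185.168.109.221
  187.168.109.0/24 (187.168.109.0 - 187.168.109.255) does not contain 185.168.109.221
  185.168.96.0/21 (185.168.96.0 - 185.168.103.255) does not contain 185.168.109.221
  184.168.96.0/20 (184.168.96.0 - 184.168.111.255) does not contain 185.168.109.221
  185.172.0.0/16 (185.172.0.0 - 185.172.255.255) does not contain 185.168.109.221
Longest matching prefix is /14 -> interface port2.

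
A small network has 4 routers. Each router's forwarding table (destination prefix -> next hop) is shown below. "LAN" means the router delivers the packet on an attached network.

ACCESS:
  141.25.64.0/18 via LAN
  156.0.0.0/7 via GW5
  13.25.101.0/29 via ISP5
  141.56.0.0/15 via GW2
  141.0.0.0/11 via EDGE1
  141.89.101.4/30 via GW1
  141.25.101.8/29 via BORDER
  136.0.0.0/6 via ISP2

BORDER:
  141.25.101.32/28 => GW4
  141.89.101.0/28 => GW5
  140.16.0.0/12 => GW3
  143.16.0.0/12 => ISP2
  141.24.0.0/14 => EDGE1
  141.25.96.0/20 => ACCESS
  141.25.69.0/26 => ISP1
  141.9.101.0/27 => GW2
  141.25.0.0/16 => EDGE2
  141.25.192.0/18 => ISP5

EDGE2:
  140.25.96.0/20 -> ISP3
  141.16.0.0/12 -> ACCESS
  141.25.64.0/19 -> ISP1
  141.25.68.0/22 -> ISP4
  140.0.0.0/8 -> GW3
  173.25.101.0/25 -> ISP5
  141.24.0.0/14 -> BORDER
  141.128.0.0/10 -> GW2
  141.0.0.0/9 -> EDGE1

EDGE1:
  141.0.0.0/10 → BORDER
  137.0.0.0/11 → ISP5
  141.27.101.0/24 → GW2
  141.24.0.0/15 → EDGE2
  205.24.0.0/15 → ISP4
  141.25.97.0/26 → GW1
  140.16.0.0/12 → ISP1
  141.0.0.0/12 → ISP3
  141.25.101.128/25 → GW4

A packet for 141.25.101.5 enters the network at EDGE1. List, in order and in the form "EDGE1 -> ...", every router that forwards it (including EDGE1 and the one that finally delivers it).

At EDGE1: longest match for 141.25.101.5 is 141.24.0.0/15 -> EDGE2
At EDGE2: longest match for 141.25.101.5 is 141.24.0.0/14 -> BORDER
At BORDER: longest match for 141.25.101.5 is 141.25.96.0/20 -> ACCESS
At ACCESS: longest match for 141.25.101.5 is 141.25.64.0/18 -> LAN

EDGE1 -> EDGE2 -> BORDER -> ACCESS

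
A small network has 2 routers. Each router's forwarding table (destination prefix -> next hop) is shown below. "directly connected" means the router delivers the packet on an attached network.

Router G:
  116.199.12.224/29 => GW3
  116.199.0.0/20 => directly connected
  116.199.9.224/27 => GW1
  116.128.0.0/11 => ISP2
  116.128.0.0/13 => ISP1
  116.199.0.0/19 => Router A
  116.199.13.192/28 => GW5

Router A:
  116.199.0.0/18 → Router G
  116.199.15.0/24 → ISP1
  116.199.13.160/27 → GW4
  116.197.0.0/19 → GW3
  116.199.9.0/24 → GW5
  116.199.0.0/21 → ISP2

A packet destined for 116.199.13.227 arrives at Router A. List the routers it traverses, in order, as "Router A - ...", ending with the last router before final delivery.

At Router A: longest match for 116.199.13.227 is 116.199.0.0/18 -> Router G
At Router G: longest match for 116.199.13.227 is 116.199.0.0/20 -> directly connected

Router A - Router G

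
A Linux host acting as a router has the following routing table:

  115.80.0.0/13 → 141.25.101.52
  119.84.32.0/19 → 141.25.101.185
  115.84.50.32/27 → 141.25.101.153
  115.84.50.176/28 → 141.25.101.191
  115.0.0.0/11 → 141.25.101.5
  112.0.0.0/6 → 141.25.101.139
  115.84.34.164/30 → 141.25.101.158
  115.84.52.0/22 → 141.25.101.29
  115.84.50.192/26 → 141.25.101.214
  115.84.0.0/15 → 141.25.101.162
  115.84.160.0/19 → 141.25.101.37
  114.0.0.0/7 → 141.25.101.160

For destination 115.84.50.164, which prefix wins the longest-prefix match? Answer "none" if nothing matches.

115.84.0.0/15

Entries matching 115.84.50.164:
  112.0.0.0/6 (112.0.0.0 - 115.255.255.255)
  114.0.0.0/7 (114.0.0.0 - 115.255.255.255)
  115.80.0.0/13 (115.80.0.0 - 115.87.255.255)
  115.84.0.0/15 (115.84.0.0 - 115.85.255.255)
Most specific is 115.84.0.0/15.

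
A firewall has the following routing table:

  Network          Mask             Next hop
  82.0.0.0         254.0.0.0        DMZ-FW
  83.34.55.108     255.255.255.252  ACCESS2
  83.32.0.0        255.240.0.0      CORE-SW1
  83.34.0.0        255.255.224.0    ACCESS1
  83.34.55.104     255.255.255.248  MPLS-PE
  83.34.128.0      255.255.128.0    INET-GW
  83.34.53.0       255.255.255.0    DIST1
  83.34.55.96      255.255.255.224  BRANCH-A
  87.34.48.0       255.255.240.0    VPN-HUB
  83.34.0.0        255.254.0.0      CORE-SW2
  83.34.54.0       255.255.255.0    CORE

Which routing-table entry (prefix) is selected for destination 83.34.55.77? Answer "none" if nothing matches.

83.34.0.0/15

Entries matching 83.34.55.77:
  82.0.0.0/7 (82.0.0.0 - 83.255.255.255)
  83.32.0.0/12 (83.32.0.0 - 83.47.255.255)
  83.34.0.0/15 (83.34.0.0 - 83.35.255.255)
Most specific is 83.34.0.0/15.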